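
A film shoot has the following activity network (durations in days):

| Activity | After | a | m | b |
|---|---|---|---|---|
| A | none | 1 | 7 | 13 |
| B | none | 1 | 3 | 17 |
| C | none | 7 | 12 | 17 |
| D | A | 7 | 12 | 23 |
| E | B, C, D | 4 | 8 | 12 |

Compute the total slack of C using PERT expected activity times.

8 days

te_A = (1 + 4·7 + 13)/6 = 42/6 = 7
te_B = (1 + 4·3 + 17)/6 = 30/6 = 5
te_C = (7 + 4·12 + 17)/6 = 72/6 = 12
te_D = (7 + 4·12 + 23)/6 = 78/6 = 13
te_E = (4 + 4·8 + 12)/6 = 48/6 = 8

Forward pass:
ES_A = 0; EF_A = 7
ES_B = 0; EF_B = 5
ES_C = 0; EF_C = 12
ES_D = 7; EF_D = 7+13 = 20
ES_E = max(EF_B=5, EF_C=12, EF_D=20) = 20; EF_E = 20+8 = 28
Expected project duration μ = 28 days. Critical path: A → D → E.

Backward pass:
LF_E = 28; LS_E = 28−8 = 20
LF_D = LS_E = 20; LS_D = 20−13 = 7
LF_C = LS_E = 20; LS_C = 20−12 = 8
LF_B = LS_E = 20; LS_B = 20−5 = 15
LF_A = LS_D = 7; LS_A = 7−7 = 0
Slack_C = LS_C − ES_C = 8 − 0 = 8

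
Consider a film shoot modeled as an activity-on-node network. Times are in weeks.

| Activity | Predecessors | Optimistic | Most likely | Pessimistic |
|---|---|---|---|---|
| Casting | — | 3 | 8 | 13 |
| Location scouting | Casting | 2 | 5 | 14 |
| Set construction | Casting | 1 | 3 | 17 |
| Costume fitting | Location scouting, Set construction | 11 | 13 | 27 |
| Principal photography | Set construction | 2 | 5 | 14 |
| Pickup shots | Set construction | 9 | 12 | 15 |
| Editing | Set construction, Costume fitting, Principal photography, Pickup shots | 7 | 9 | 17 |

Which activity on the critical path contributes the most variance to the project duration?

Costume fitting

te_Casting = (3 + 4·8 + 13)/6 = 48/6 = 8; σ²_Casting = ((13−3)/6)² = 2.778
te_Location scouting = (2 + 4·5 + 14)/6 = 36/6 = 6; σ²_Location scouting = ((14−2)/6)² = 4.000
te_Set construction = (1 + 4·3 + 17)/6 = 30/6 = 5; σ²_Set construction = ((17−1)/6)² = 7.111
te_Costume fitting = (11 + 4·13 + 27)/6 = 90/6 = 15; σ²_Costume fitting = ((27−11)/6)² = 7.111
te_Principal photography = (2 + 4·5 + 14)/6 = 36/6 = 6; σ²_Principal photography = ((14−2)/6)² = 4.000
te_Pickup shots = (9 + 4·12 + 15)/6 = 72/6 = 12; σ²_Pickup shots = ((15−9)/6)² = 1.000
te_Editing = (7 + 4·9 + 17)/6 = 60/6 = 10; σ²_Editing = ((17−7)/6)² = 2.778

Forward pass:
ES_Casting = 0; EF_Casting = 8
ES_Location scouting = 8; EF_Location scouting = 8+6 = 14
ES_Set construction = 8; EF_Set construction = 8+5 = 13
ES_Costume fitting = max(EF_Location scouting=14, EF_Set construction=13) = 14; EF_Costume fitting = 14+15 = 29
ES_Principal photography = 13; EF_Principal photography = 13+6 = 19
ES_Pickup shots = 13; EF_Pickup shots = 13+12 = 25
ES_Editing = max(EF_Set construction=13, EF_Costume fitting=29, EF_Principal photography=19, EF_Pickup shots=25) = 29; EF_Editing = 29+10 = 39
Expected project duration μ = 39 weeks. Critical path: Casting → Location scouting → Costume fitting → Editing.

Variances on critical path: σ²_Casting=2.778, σ²_Location scouting=4.000, σ²_Costume fitting=7.111, σ²_Editing=2.778.
Largest is σ²_Costume fitting = 7.111.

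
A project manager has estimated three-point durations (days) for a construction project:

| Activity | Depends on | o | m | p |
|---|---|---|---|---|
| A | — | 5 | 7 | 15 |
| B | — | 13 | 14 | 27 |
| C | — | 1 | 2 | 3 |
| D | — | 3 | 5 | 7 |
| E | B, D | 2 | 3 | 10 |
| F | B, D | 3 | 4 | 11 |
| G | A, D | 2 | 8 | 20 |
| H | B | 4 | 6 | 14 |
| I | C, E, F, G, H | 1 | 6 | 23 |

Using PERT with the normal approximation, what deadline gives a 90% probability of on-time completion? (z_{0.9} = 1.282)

37.0 days

te_A = (5 + 4·7 + 15)/6 = 48/6 = 8; σ²_A = ((15−5)/6)² = 2.778
te_B = (13 + 4·14 + 27)/6 = 96/6 = 16; σ²_B = ((27−13)/6)² = 5.444
te_C = (1 + 4·2 + 3)/6 = 12/6 = 2; σ²_C = ((3−1)/6)² = 0.111
te_D = (3 + 4·5 + 7)/6 = 30/6 = 5; σ²_D = ((7−3)/6)² = 0.444
te_E = (2 + 4·3 + 10)/6 = 24/6 = 4; σ²_E = ((10−2)/6)² = 1.778
te_F = (3 + 4·4 + 11)/6 = 30/6 = 5; σ²_F = ((11−3)/6)² = 1.778
te_G = (2 + 4·8 + 20)/6 = 54/6 = 9; σ²_G = ((20−2)/6)² = 9.000
te_H = (4 + 4·6 + 14)/6 = 42/6 = 7; σ²_H = ((14−4)/6)² = 2.778
te_I = (1 + 4·6 + 23)/6 = 48/6 = 8; σ²_I = ((23−1)/6)² = 13.444

Forward pass:
ES_A = 0; EF_A = 8
ES_B = 0; EF_B = 16
ES_C = 0; EF_C = 2
ES_D = 0; EF_D = 5
ES_E = max(EF_B=16, EF_D=5) = 16; EF_E = 16+4 = 20
ES_F = max(EF_B=16, EF_D=5) = 16; EF_F = 16+5 = 21
ES_G = max(EF_A=8, EF_D=5) = 8; EF_G = 8+9 = 17
ES_H = 16; EF_H = 16+7 = 23
ES_I = max(EF_C=2, EF_E=20, EF_F=21, EF_G=17, EF_H=23) = 23; EF_I = 23+8 = 31
Expected project duration μ = 31 days. Critical path: B → H → I.

Variance along critical path = 5.444 + 2.778 + 13.444 = 21.667; σ = 4.655 days.
D = μ + z·σ = 31 + 1.282·4.655 = 37.0 days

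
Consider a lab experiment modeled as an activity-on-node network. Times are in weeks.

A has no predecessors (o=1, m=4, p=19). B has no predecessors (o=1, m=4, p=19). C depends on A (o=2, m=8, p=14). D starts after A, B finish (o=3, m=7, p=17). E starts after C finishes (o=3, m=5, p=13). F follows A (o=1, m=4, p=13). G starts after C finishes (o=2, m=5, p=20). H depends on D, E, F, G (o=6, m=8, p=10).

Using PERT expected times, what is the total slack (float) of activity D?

te_A = (1 + 4·4 + 19)/6 = 36/6 = 6
te_B = (1 + 4·4 + 19)/6 = 36/6 = 6
te_C = (2 + 4·8 + 14)/6 = 48/6 = 8
te_D = (3 + 4·7 + 17)/6 = 48/6 = 8
te_E = (3 + 4·5 + 13)/6 = 36/6 = 6
te_F = (1 + 4·4 + 13)/6 = 30/6 = 5
te_G = (2 + 4·5 + 20)/6 = 42/6 = 7
te_H = (6 + 4·8 + 10)/6 = 48/6 = 8

Forward pass:
ES_A = 0; EF_A = 6
ES_B = 0; EF_B = 6
ES_C = 6; EF_C = 6+8 = 14
ES_D = max(EF_A=6, EF_B=6) = 6; EF_D = 6+8 = 14
ES_E = 14; EF_E = 14+6 = 20
ES_F = 6; EF_F = 6+5 = 11
ES_G = 14; EF_G = 14+7 = 21
ES_H = max(EF_D=14, EF_E=20, EF_F=11, EF_G=21) = 21; EF_H = 21+8 = 29
Expected project duration μ = 29 weeks. Critical path: A → C → G → H.

Backward pass:
LF_H = 29; LS_H = 29−8 = 21
LF_G = LS_H = 21; LS_G = 21−7 = 14
LF_F = LS_H = 21; LS_F = 21−5 = 16
LF_E = LS_H = 21; LS_E = 21−6 = 15
LF_D = LS_H = 21; LS_D = 21−8 = 13
LF_C = min(LS_E=15, LS_G=14) = 14; LS_C = 14−8 = 6
LF_B = LS_D = 13; LS_B = 13−6 = 7
LF_A = min(LS_C=6, LS_D=13, LS_F=16) = 6; LS_A = 6−6 = 0
Slack_D = LS_D − ES_D = 13 − 6 = 7

7 weeks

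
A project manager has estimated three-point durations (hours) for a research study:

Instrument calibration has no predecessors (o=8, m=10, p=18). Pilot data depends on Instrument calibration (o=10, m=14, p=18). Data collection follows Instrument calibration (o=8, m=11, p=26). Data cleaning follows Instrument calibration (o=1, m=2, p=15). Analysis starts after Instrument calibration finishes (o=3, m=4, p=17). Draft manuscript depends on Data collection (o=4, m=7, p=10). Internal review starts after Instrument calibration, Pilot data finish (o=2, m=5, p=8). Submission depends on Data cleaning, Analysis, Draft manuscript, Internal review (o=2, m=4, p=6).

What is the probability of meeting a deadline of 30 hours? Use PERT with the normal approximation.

te_Instrument calibration = (8 + 4·10 + 18)/6 = 66/6 = 11; σ²_Instrument calibration = ((18−8)/6)² = 2.778
te_Pilot data = (10 + 4·14 + 18)/6 = 84/6 = 14; σ²_Pilot data = ((18−10)/6)² = 1.778
te_Data collection = (8 + 4·11 + 26)/6 = 78/6 = 13; σ²_Data collection = ((26−8)/6)² = 9.000
te_Data cleaning = (1 + 4·2 + 15)/6 = 24/6 = 4; σ²_Data cleaning = ((15−1)/6)² = 5.444
te_Analysis = (3 + 4·4 + 17)/6 = 36/6 = 6; σ²_Analysis = ((17−3)/6)² = 5.444
te_Draft manuscript = (4 + 4·7 + 10)/6 = 42/6 = 7; σ²_Draft manuscript = ((10−4)/6)² = 1.000
te_Internal review = (2 + 4·5 + 8)/6 = 30/6 = 5; σ²_Internal review = ((8−2)/6)² = 1.000
te_Submission = (2 + 4·4 + 6)/6 = 24/6 = 4; σ²_Submission = ((6−2)/6)² = 0.444

Forward pass:
ES_Instrument calibration = 0; EF_Instrument calibration = 11
ES_Pilot data = 11; EF_Pilot data = 11+14 = 25
ES_Data collection = 11; EF_Data collection = 11+13 = 24
ES_Data cleaning = 11; EF_Data cleaning = 11+4 = 15
ES_Analysis = 11; EF_Analysis = 11+6 = 17
ES_Draft manuscript = 24; EF_Draft manuscript = 24+7 = 31
ES_Internal review = max(EF_Instrument calibration=11, EF_Pilot data=25) = 25; EF_Internal review = 25+5 = 30
ES_Submission = max(EF_Data cleaning=15, EF_Analysis=17, EF_Draft manuscript=31, EF_Internal review=30) = 31; EF_Submission = 31+4 = 35
Expected project duration μ = 35 hours. Critical path: Instrument calibration → Data collection → Draft manuscript → Submission.

Variance along critical path = 2.778 + 9.000 + 1.000 + 0.444 = 13.222; σ = √13.222 = 3.636 hours.
Z = (30 − 35) / 3.636 = -1.375
P(T ≤ 30) = Φ(-1.375) ≈ 0.085

0.085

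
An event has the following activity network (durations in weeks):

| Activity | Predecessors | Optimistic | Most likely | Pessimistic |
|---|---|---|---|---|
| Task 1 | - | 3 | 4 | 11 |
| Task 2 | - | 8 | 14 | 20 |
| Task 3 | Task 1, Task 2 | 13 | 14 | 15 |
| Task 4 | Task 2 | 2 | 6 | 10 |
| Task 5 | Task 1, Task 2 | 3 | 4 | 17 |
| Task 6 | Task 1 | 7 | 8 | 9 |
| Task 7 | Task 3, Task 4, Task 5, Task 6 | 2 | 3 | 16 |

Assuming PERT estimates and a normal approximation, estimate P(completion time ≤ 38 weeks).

te_Task 1 = (3 + 4·4 + 11)/6 = 30/6 = 5; σ²_Task 1 = ((11−3)/6)² = 1.778
te_Task 2 = (8 + 4·14 + 20)/6 = 84/6 = 14; σ²_Task 2 = ((20−8)/6)² = 4.000
te_Task 3 = (13 + 4·14 + 15)/6 = 84/6 = 14; σ²_Task 3 = ((15−13)/6)² = 0.111
te_Task 4 = (2 + 4·6 + 10)/6 = 36/6 = 6; σ²_Task 4 = ((10−2)/6)² = 1.778
te_Task 5 = (3 + 4·4 + 17)/6 = 36/6 = 6; σ²_Task 5 = ((17−3)/6)² = 5.444
te_Task 6 = (7 + 4·8 + 9)/6 = 48/6 = 8; σ²_Task 6 = ((9−7)/6)² = 0.111
te_Task 7 = (2 + 4·3 + 16)/6 = 30/6 = 5; σ²_Task 7 = ((16−2)/6)² = 5.444

Forward pass:
ES_Task 1 = 0; EF_Task 1 = 5
ES_Task 2 = 0; EF_Task 2 = 14
ES_Task 3 = max(EF_Task 1=5, EF_Task 2=14) = 14; EF_Task 3 = 14+14 = 28
ES_Task 4 = 14; EF_Task 4 = 14+6 = 20
ES_Task 5 = max(EF_Task 1=5, EF_Task 2=14) = 14; EF_Task 5 = 14+6 = 20
ES_Task 6 = 5; EF_Task 6 = 5+8 = 13
ES_Task 7 = max(EF_Task 3=28, EF_Task 4=20, EF_Task 5=20, EF_Task 6=13) = 28; EF_Task 7 = 28+5 = 33
Expected project duration μ = 33 weeks. Critical path: Task 2 → Task 3 → Task 7.

Variance along critical path = 4.000 + 0.111 + 5.444 = 9.556; σ = √9.556 = 3.091 weeks.
Z = (38 − 33) / 3.091 = 1.617
P(T ≤ 38) = Φ(1.617) ≈ 0.947

0.947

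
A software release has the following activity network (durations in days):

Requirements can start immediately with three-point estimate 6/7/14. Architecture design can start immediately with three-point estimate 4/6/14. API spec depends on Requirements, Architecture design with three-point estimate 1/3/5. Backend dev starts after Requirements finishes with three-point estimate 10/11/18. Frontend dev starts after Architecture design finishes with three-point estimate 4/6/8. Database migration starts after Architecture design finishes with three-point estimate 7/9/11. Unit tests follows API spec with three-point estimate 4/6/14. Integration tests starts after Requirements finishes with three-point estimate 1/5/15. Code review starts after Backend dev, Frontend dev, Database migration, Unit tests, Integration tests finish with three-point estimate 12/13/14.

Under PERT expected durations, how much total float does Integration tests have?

6 days

te_Requirements = (6 + 4·7 + 14)/6 = 48/6 = 8
te_Architecture design = (4 + 4·6 + 14)/6 = 42/6 = 7
te_API spec = (1 + 4·3 + 5)/6 = 18/6 = 3
te_Backend dev = (10 + 4·11 + 18)/6 = 72/6 = 12
te_Frontend dev = (4 + 4·6 + 8)/6 = 36/6 = 6
te_Database migration = (7 + 4·9 + 11)/6 = 54/6 = 9
te_Unit tests = (4 + 4·6 + 14)/6 = 42/6 = 7
te_Integration tests = (1 + 4·5 + 15)/6 = 36/6 = 6
te_Code review = (12 + 4·13 + 14)/6 = 78/6 = 13

Forward pass:
ES_Requirements = 0; EF_Requirements = 8
ES_Architecture design = 0; EF_Architecture design = 7
ES_API spec = max(EF_Requirements=8, EF_Architecture design=7) = 8; EF_API spec = 8+3 = 11
ES_Backend dev = 8; EF_Backend dev = 8+12 = 20
ES_Frontend dev = 7; EF_Frontend dev = 7+6 = 13
ES_Database migration = 7; EF_Database migration = 7+9 = 16
ES_Unit tests = 11; EF_Unit tests = 11+7 = 18
ES_Integration tests = 8; EF_Integration tests = 8+6 = 14
ES_Code review = max(EF_Backend dev=20, EF_Frontend dev=13, EF_Database migration=16, EF_Unit tests=18, EF_Integration tests=14) = 20; EF_Code review = 20+13 = 33
Expected project duration μ = 33 days. Critical path: Requirements → Backend dev → Code review.

Backward pass:
LF_Code review = 33; LS_Code review = 33−13 = 20
LF_Integration tests = LS_Code review = 20; LS_Integration tests = 20−6 = 14
LF_Unit tests = LS_Code review = 20; LS_Unit tests = 20−7 = 13
LF_Database migration = LS_Code review = 20; LS_Database migration = 20−9 = 11
LF_Frontend dev = LS_Code review = 20; LS_Frontend dev = 20−6 = 14
LF_Backend dev = LS_Code review = 20; LS_Backend dev = 20−12 = 8
LF_API spec = LS_Unit tests = 13; LS_API spec = 13−3 = 10
LF_Architecture design = min(LS_API spec=10, LS_Frontend dev=14, LS_Database migration=11) = 10; LS_Architecture design = 10−7 = 3
LF_Requirements = min(LS_API spec=10, LS_Backend dev=8, LS_Integration tests=14) = 8; LS_Requirements = 8−8 = 0
Slack_Integration tests = LS_Integration tests − ES_Integration tests = 14 − 8 = 6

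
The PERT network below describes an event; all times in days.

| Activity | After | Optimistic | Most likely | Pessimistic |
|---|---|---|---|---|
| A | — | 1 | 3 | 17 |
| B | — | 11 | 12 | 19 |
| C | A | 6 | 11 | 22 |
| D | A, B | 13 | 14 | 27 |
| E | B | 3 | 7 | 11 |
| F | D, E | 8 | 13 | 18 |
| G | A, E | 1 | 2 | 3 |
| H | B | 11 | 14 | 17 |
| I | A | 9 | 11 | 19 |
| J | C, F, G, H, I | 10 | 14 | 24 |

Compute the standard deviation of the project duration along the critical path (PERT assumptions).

3.93 days

te_A = (1 + 4·3 + 17)/6 = 30/6 = 5; σ²_A = ((17−1)/6)² = 7.111
te_B = (11 + 4·12 + 19)/6 = 78/6 = 13; σ²_B = ((19−11)/6)² = 1.778
te_C = (6 + 4·11 + 22)/6 = 72/6 = 12; σ²_C = ((22−6)/6)² = 7.111
te_D = (13 + 4·14 + 27)/6 = 96/6 = 16; σ²_D = ((27−13)/6)² = 5.444
te_E = (3 + 4·7 + 11)/6 = 42/6 = 7; σ²_E = ((11−3)/6)² = 1.778
te_F = (8 + 4·13 + 18)/6 = 78/6 = 13; σ²_F = ((18−8)/6)² = 2.778
te_G = (1 + 4·2 + 3)/6 = 12/6 = 2; σ²_G = ((3−1)/6)² = 0.111
te_H = (11 + 4·14 + 17)/6 = 84/6 = 14; σ²_H = ((17−11)/6)² = 1.000
te_I = (9 + 4·11 + 19)/6 = 72/6 = 12; σ²_I = ((19−9)/6)² = 2.778
te_J = (10 + 4·14 + 24)/6 = 90/6 = 15; σ²_J = ((24−10)/6)² = 5.444

Forward pass:
ES_A = 0; EF_A = 5
ES_B = 0; EF_B = 13
ES_C = 5; EF_C = 5+12 = 17
ES_D = max(EF_A=5, EF_B=13) = 13; EF_D = 13+16 = 29
ES_E = 13; EF_E = 13+7 = 20
ES_F = max(EF_D=29, EF_E=20) = 29; EF_F = 29+13 = 42
ES_G = max(EF_A=5, EF_E=20) = 20; EF_G = 20+2 = 22
ES_H = 13; EF_H = 13+14 = 27
ES_I = 5; EF_I = 5+12 = 17
ES_J = max(EF_C=17, EF_F=42, EF_G=22, EF_H=27, EF_I=17) = 42; EF_J = 42+15 = 57
Expected project duration μ = 57 days. Critical path: B → D → F → J.

Variance along critical path = 1.778 + 5.444 + 2.778 + 5.444 = 15.444
σ = √15.444 = 3.930 days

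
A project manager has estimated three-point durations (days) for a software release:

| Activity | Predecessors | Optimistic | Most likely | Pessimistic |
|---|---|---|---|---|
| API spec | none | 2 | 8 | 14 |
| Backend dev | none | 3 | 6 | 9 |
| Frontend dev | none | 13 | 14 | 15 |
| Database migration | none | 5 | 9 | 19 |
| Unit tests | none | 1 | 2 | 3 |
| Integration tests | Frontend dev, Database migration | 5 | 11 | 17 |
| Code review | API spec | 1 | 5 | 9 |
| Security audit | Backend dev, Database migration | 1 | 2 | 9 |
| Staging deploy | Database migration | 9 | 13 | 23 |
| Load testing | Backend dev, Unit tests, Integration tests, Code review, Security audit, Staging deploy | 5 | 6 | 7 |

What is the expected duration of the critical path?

31 days

te_API spec = (2 + 4·8 + 14)/6 = 48/6 = 8
te_Backend dev = (3 + 4·6 + 9)/6 = 36/6 = 6
te_Frontend dev = (13 + 4·14 + 15)/6 = 84/6 = 14
te_Database migration = (5 + 4·9 + 19)/6 = 60/6 = 10
te_Unit tests = (1 + 4·2 + 3)/6 = 12/6 = 2
te_Integration tests = (5 + 4·11 + 17)/6 = 66/6 = 11
te_Code review = (1 + 4·5 + 9)/6 = 30/6 = 5
te_Security audit = (1 + 4·2 + 9)/6 = 18/6 = 3
te_Staging deploy = (9 + 4·13 + 23)/6 = 84/6 = 14
te_Load testing = (5 + 4·6 + 7)/6 = 36/6 = 6

Forward pass:
ES_API spec = 0; EF_API spec = 8
ES_Backend dev = 0; EF_Backend dev = 6
ES_Frontend dev = 0; EF_Frontend dev = 14
ES_Database migration = 0; EF_Database migration = 10
ES_Unit tests = 0; EF_Unit tests = 2
ES_Integration tests = max(EF_Frontend dev=14, EF_Database migration=10) = 14; EF_Integration tests = 14+11 = 25
ES_Code review = 8; EF_Code review = 8+5 = 13
ES_Security audit = max(EF_Backend dev=6, EF_Database migration=10) = 10; EF_Security audit = 10+3 = 13
ES_Staging deploy = 10; EF_Staging deploy = 10+14 = 24
ES_Load testing = max(EF_Backend dev=6, EF_Unit tests=2, EF_Integration tests=25, EF_Code review=13, EF_Security audit=13, EF_Staging deploy=24) = 25; EF_Load testing = 25+6 = 31
Expected project duration μ = 31 days. Critical path: Frontend dev → Integration tests → Load testing.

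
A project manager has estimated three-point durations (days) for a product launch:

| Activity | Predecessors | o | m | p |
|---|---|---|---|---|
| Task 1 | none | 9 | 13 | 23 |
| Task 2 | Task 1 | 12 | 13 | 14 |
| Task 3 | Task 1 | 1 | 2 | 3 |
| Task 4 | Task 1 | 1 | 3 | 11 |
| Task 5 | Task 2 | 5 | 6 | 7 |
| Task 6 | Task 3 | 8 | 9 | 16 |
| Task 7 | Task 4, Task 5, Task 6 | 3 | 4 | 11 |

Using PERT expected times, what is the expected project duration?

38 days

te_Task 1 = (9 + 4·13 + 23)/6 = 84/6 = 14
te_Task 2 = (12 + 4·13 + 14)/6 = 78/6 = 13
te_Task 3 = (1 + 4·2 + 3)/6 = 12/6 = 2
te_Task 4 = (1 + 4·3 + 11)/6 = 24/6 = 4
te_Task 5 = (5 + 4·6 + 7)/6 = 36/6 = 6
te_Task 6 = (8 + 4·9 + 16)/6 = 60/6 = 10
te_Task 7 = (3 + 4·4 + 11)/6 = 30/6 = 5

Forward pass:
ES_Task 1 = 0; EF_Task 1 = 14
ES_Task 2 = 14; EF_Task 2 = 14+13 = 27
ES_Task 3 = 14; EF_Task 3 = 14+2 = 16
ES_Task 4 = 14; EF_Task 4 = 14+4 = 18
ES_Task 5 = 27; EF_Task 5 = 27+6 = 33
ES_Task 6 = 16; EF_Task 6 = 16+10 = 26
ES_Task 7 = max(EF_Task 4=18, EF_Task 5=33, EF_Task 6=26) = 33; EF_Task 7 = 33+5 = 38
Expected project duration μ = 38 days. Critical path: Task 1 → Task 2 → Task 5 → Task 7.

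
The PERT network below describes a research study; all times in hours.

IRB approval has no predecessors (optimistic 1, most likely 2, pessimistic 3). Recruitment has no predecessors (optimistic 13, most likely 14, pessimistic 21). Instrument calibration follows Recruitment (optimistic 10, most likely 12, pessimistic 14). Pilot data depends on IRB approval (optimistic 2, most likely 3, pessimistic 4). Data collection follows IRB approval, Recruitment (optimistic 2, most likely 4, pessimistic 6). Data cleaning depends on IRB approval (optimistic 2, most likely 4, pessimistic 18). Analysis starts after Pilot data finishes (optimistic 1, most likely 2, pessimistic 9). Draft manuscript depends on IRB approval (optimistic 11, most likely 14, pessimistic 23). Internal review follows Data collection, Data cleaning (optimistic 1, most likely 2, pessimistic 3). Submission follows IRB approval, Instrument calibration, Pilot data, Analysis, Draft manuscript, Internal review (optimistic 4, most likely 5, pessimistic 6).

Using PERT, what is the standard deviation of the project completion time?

1.53 hours

te_IRB approval = (1 + 4·2 + 3)/6 = 12/6 = 2; σ²_IRB approval = ((3−1)/6)² = 0.111
te_Recruitment = (13 + 4·14 + 21)/6 = 90/6 = 15; σ²_Recruitment = ((21−13)/6)² = 1.778
te_Instrument calibration = (10 + 4·12 + 14)/6 = 72/6 = 12; σ²_Instrument calibration = ((14−10)/6)² = 0.444
te_Pilot data = (2 + 4·3 + 4)/6 = 18/6 = 3; σ²_Pilot data = ((4−2)/6)² = 0.111
te_Data collection = (2 + 4·4 + 6)/6 = 24/6 = 4; σ²_Data collection = ((6−2)/6)² = 0.444
te_Data cleaning = (2 + 4·4 + 18)/6 = 36/6 = 6; σ²_Data cleaning = ((18−2)/6)² = 7.111
te_Analysis = (1 + 4·2 + 9)/6 = 18/6 = 3; σ²_Analysis = ((9−1)/6)² = 1.778
te_Draft manuscript = (11 + 4·14 + 23)/6 = 90/6 = 15; σ²_Draft manuscript = ((23−11)/6)² = 4.000
te_Internal review = (1 + 4·2 + 3)/6 = 12/6 = 2; σ²_Internal review = ((3−1)/6)² = 0.111
te_Submission = (4 + 4·5 + 6)/6 = 30/6 = 5; σ²_Submission = ((6−4)/6)² = 0.111

Forward pass:
ES_IRB approval = 0; EF_IRB approval = 2
ES_Recruitment = 0; EF_Recruitment = 15
ES_Instrument calibration = 15; EF_Instrument calibration = 15+12 = 27
ES_Pilot data = 2; EF_Pilot data = 2+3 = 5
ES_Data collection = max(EF_IRB approval=2, EF_Recruitment=15) = 15; EF_Data collection = 15+4 = 19
ES_Data cleaning = 2; EF_Data cleaning = 2+6 = 8
ES_Analysis = 5; EF_Analysis = 5+3 = 8
ES_Draft manuscript = 2; EF_Draft manuscript = 2+15 = 17
ES_Internal review = max(EF_Data collection=19, EF_Data cleaning=8) = 19; EF_Internal review = 19+2 = 21
ES_Submission = max(EF_IRB approval=2, EF_Instrument calibration=27, EF_Pilot data=5, EF_Analysis=8, EF_Draft manuscript=17, EF_Internal review=21) = 27; EF_Submission = 27+5 = 32
Expected project duration μ = 32 hours. Critical path: Recruitment → Instrument calibration → Submission.

Variance along critical path = 1.778 + 0.444 + 0.111 = 2.333
σ = √2.333 = 1.528 hours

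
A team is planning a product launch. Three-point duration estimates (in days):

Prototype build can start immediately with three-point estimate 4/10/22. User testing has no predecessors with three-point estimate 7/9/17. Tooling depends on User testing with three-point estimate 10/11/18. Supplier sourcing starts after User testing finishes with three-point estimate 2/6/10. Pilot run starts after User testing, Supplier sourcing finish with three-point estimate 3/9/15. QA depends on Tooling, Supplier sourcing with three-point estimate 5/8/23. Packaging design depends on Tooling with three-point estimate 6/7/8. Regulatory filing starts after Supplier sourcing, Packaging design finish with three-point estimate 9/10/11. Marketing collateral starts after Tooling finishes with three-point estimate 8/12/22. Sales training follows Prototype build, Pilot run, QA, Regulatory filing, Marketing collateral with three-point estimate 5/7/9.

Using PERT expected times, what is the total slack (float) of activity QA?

7 days

te_Prototype build = (4 + 4·10 + 22)/6 = 66/6 = 11
te_User testing = (7 + 4·9 + 17)/6 = 60/6 = 10
te_Tooling = (10 + 4·11 + 18)/6 = 72/6 = 12
te_Supplier sourcing = (2 + 4·6 + 10)/6 = 36/6 = 6
te_Pilot run = (3 + 4·9 + 15)/6 = 54/6 = 9
te_QA = (5 + 4·8 + 23)/6 = 60/6 = 10
te_Packaging design = (6 + 4·7 + 8)/6 = 42/6 = 7
te_Regulatory filing = (9 + 4·10 + 11)/6 = 60/6 = 10
te_Marketing collateral = (8 + 4·12 + 22)/6 = 78/6 = 13
te_Sales training = (5 + 4·7 + 9)/6 = 42/6 = 7

Forward pass:
ES_Prototype build = 0; EF_Prototype build = 11
ES_User testing = 0; EF_User testing = 10
ES_Tooling = 10; EF_Tooling = 10+12 = 22
ES_Supplier sourcing = 10; EF_Supplier sourcing = 10+6 = 16
ES_Pilot run = max(EF_User testing=10, EF_Supplier sourcing=16) = 16; EF_Pilot run = 16+9 = 25
ES_QA = max(EF_Tooling=22, EF_Supplier sourcing=16) = 22; EF_QA = 22+10 = 32
ES_Packaging design = 22; EF_Packaging design = 22+7 = 29
ES_Regulatory filing = max(EF_Supplier sourcing=16, EF_Packaging design=29) = 29; EF_Regulatory filing = 29+10 = 39
ES_Marketing collateral = 22; EF_Marketing collateral = 22+13 = 35
ES_Sales training = max(EF_Prototype build=11, EF_Pilot run=25, EF_QA=32, EF_Regulatory filing=39, EF_Marketing collateral=35) = 39; EF_Sales training = 39+7 = 46
Expected project duration μ = 46 days. Critical path: User testing → Tooling → Packaging design → Regulatory filing → Sales training.

Backward pass:
LF_Sales training = 46; LS_Sales training = 46−7 = 39
LF_Marketing collateral = LS_Sales training = 39; LS_Marketing collateral = 39−13 = 26
LF_Regulatory filing = LS_Sales training = 39; LS_Regulatory filing = 39−10 = 29
LF_Packaging design = LS_Regulatory filing = 29; LS_Packaging design = 29−7 = 22
LF_QA = LS_Sales training = 39; LS_QA = 39−10 = 29
LF_Pilot run = LS_Sales training = 39; LS_Pilot run = 39−9 = 30
LF_Supplier sourcing = min(LS_Pilot run=30, LS_QA=29, LS_Regulatory filing=29) = 29; LS_Supplier sourcing = 29−6 = 23
LF_Tooling = min(LS_QA=29, LS_Packaging design=22, LS_Marketing collateral=26) = 22; LS_Tooling = 22−12 = 10
LF_User testing = min(LS_Tooling=10, LS_Supplier sourcing=23, LS_Pilot run=30) = 10; LS_User testing = 10−10 = 0
LF_Prototype build = LS_Sales training = 39; LS_Prototype build = 39−11 = 28
Slack_QA = LS_QA − ES_QA = 29 − 22 = 7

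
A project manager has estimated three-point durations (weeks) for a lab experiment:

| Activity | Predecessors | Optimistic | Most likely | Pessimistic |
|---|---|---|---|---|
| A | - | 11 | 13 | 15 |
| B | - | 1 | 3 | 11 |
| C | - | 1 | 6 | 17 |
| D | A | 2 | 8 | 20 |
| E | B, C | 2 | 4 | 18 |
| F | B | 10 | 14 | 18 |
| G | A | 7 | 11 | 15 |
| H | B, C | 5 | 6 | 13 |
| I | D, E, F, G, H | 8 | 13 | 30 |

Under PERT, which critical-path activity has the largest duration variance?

I

te_A = (11 + 4·13 + 15)/6 = 78/6 = 13; σ²_A = ((15−11)/6)² = 0.444
te_B = (1 + 4·3 + 11)/6 = 24/6 = 4; σ²_B = ((11−1)/6)² = 2.778
te_C = (1 + 4·6 + 17)/6 = 42/6 = 7; σ²_C = ((17−1)/6)² = 7.111
te_D = (2 + 4·8 + 20)/6 = 54/6 = 9; σ²_D = ((20−2)/6)² = 9.000
te_E = (2 + 4·4 + 18)/6 = 36/6 = 6; σ²_E = ((18−2)/6)² = 7.111
te_F = (10 + 4·14 + 18)/6 = 84/6 = 14; σ²_F = ((18−10)/6)² = 1.778
te_G = (7 + 4·11 + 15)/6 = 66/6 = 11; σ²_G = ((15−7)/6)² = 1.778
te_H = (5 + 4·6 + 13)/6 = 42/6 = 7; σ²_H = ((13−5)/6)² = 1.778
te_I = (8 + 4·13 + 30)/6 = 90/6 = 15; σ²_I = ((30−8)/6)² = 13.444

Forward pass:
ES_A = 0; EF_A = 13
ES_B = 0; EF_B = 4
ES_C = 0; EF_C = 7
ES_D = 13; EF_D = 13+9 = 22
ES_E = max(EF_B=4, EF_C=7) = 7; EF_E = 7+6 = 13
ES_F = 4; EF_F = 4+14 = 18
ES_G = 13; EF_G = 13+11 = 24
ES_H = max(EF_B=4, EF_C=7) = 7; EF_H = 7+7 = 14
ES_I = max(EF_D=22, EF_E=13, EF_F=18, EF_G=24, EF_H=14) = 24; EF_I = 24+15 = 39
Expected project duration μ = 39 weeks. Critical path: A → G → I.

Variances on critical path: σ²_A=0.444, σ²_G=1.778, σ²_I=13.444.
Largest is σ²_I = 13.444.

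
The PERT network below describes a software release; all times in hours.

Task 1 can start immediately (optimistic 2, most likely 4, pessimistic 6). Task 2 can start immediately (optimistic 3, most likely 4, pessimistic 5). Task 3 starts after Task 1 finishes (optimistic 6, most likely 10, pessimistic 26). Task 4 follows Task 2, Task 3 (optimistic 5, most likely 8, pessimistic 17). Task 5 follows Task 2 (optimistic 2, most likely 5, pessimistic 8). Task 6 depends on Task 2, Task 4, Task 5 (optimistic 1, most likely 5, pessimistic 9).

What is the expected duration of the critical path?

30 hours

te_Task 1 = (2 + 4·4 + 6)/6 = 24/6 = 4
te_Task 2 = (3 + 4·4 + 5)/6 = 24/6 = 4
te_Task 3 = (6 + 4·10 + 26)/6 = 72/6 = 12
te_Task 4 = (5 + 4·8 + 17)/6 = 54/6 = 9
te_Task 5 = (2 + 4·5 + 8)/6 = 30/6 = 5
te_Task 6 = (1 + 4·5 + 9)/6 = 30/6 = 5

Forward pass:
ES_Task 1 = 0; EF_Task 1 = 4
ES_Task 2 = 0; EF_Task 2 = 4
ES_Task 3 = 4; EF_Task 3 = 4+12 = 16
ES_Task 4 = max(EF_Task 2=4, EF_Task 3=16) = 16; EF_Task 4 = 16+9 = 25
ES_Task 5 = 4; EF_Task 5 = 4+5 = 9
ES_Task 6 = max(EF_Task 2=4, EF_Task 4=25, EF_Task 5=9) = 25; EF_Task 6 = 25+5 = 30
Expected project duration μ = 30 hours. Critical path: Task 1 → Task 3 → Task 4 → Task 6.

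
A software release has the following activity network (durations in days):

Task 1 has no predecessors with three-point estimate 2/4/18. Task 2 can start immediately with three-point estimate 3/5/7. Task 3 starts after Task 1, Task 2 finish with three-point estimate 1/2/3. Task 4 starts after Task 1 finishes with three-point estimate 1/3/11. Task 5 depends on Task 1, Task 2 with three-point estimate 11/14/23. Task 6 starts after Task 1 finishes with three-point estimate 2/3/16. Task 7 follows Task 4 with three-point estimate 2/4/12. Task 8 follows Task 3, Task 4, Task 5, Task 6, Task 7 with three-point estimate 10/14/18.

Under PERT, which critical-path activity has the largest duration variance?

te_Task 1 = (2 + 4·4 + 18)/6 = 36/6 = 6; σ²_Task 1 = ((18−2)/6)² = 7.111
te_Task 2 = (3 + 4·5 + 7)/6 = 30/6 = 5; σ²_Task 2 = ((7−3)/6)² = 0.444
te_Task 3 = (1 + 4·2 + 3)/6 = 12/6 = 2; σ²_Task 3 = ((3−1)/6)² = 0.111
te_Task 4 = (1 + 4·3 + 11)/6 = 24/6 = 4; σ²_Task 4 = ((11−1)/6)² = 2.778
te_Task 5 = (11 + 4·14 + 23)/6 = 90/6 = 15; σ²_Task 5 = ((23−11)/6)² = 4.000
te_Task 6 = (2 + 4·3 + 16)/6 = 30/6 = 5; σ²_Task 6 = ((16−2)/6)² = 5.444
te_Task 7 = (2 + 4·4 + 12)/6 = 30/6 = 5; σ²_Task 7 = ((12−2)/6)² = 2.778
te_Task 8 = (10 + 4·14 + 18)/6 = 84/6 = 14; σ²_Task 8 = ((18−10)/6)² = 1.778

Forward pass:
ES_Task 1 = 0; EF_Task 1 = 6
ES_Task 2 = 0; EF_Task 2 = 5
ES_Task 3 = max(EF_Task 1=6, EF_Task 2=5) = 6; EF_Task 3 = 6+2 = 8
ES_Task 4 = 6; EF_Task 4 = 6+4 = 10
ES_Task 5 = max(EF_Task 1=6, EF_Task 2=5) = 6; EF_Task 5 = 6+15 = 21
ES_Task 6 = 6; EF_Task 6 = 6+5 = 11
ES_Task 7 = 10; EF_Task 7 = 10+5 = 15
ES_Task 8 = max(EF_Task 3=8, EF_Task 4=10, EF_Task 5=21, EF_Task 6=11, EF_Task 7=15) = 21; EF_Task 8 = 21+14 = 35
Expected project duration μ = 35 days. Critical path: Task 1 → Task 5 → Task 8.

Variances on critical path: σ²_Task 1=7.111, σ²_Task 5=4.000, σ²_Task 8=1.778.
Largest is σ²_Task 1 = 7.111.

Task 1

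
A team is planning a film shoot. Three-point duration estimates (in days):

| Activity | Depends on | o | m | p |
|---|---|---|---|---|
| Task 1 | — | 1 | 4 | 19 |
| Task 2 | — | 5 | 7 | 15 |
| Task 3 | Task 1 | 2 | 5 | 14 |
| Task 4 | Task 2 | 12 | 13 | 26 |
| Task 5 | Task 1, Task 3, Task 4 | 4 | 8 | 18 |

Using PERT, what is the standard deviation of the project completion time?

te_Task 1 = (1 + 4·4 + 19)/6 = 36/6 = 6; σ²_Task 1 = ((19−1)/6)² = 9.000
te_Task 2 = (5 + 4·7 + 15)/6 = 48/6 = 8; σ²_Task 2 = ((15−5)/6)² = 2.778
te_Task 3 = (2 + 4·5 + 14)/6 = 36/6 = 6; σ²_Task 3 = ((14−2)/6)² = 4.000
te_Task 4 = (12 + 4·13 + 26)/6 = 90/6 = 15; σ²_Task 4 = ((26−12)/6)² = 5.444
te_Task 5 = (4 + 4·8 + 18)/6 = 54/6 = 9; σ²_Task 5 = ((18−4)/6)² = 5.444

Forward pass:
ES_Task 1 = 0; EF_Task 1 = 6
ES_Task 2 = 0; EF_Task 2 = 8
ES_Task 3 = 6; EF_Task 3 = 6+6 = 12
ES_Task 4 = 8; EF_Task 4 = 8+15 = 23
ES_Task 5 = max(EF_Task 1=6, EF_Task 3=12, EF_Task 4=23) = 23; EF_Task 5 = 23+9 = 32
Expected project duration μ = 32 days. Critical path: Task 2 → Task 4 → Task 5.

Variance along critical path = 2.778 + 5.444 + 5.444 = 13.667
σ = √13.667 = 3.697 days

3.70 days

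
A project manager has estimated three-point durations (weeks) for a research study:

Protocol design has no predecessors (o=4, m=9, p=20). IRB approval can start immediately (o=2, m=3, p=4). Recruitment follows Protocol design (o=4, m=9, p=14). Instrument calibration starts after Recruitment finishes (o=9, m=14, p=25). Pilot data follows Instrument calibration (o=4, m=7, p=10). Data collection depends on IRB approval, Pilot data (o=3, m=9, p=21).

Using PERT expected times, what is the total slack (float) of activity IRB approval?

38 weeks

te_Protocol design = (4 + 4·9 + 20)/6 = 60/6 = 10
te_IRB approval = (2 + 4·3 + 4)/6 = 18/6 = 3
te_Recruitment = (4 + 4·9 + 14)/6 = 54/6 = 9
te_Instrument calibration = (9 + 4·14 + 25)/6 = 90/6 = 15
te_Pilot data = (4 + 4·7 + 10)/6 = 42/6 = 7
te_Data collection = (3 + 4·9 + 21)/6 = 60/6 = 10

Forward pass:
ES_Protocol design = 0; EF_Protocol design = 10
ES_IRB approval = 0; EF_IRB approval = 3
ES_Recruitment = 10; EF_Recruitment = 10+9 = 19
ES_Instrument calibration = 19; EF_Instrument calibration = 19+15 = 34
ES_Pilot data = 34; EF_Pilot data = 34+7 = 41
ES_Data collection = max(EF_IRB approval=3, EF_Pilot data=41) = 41; EF_Data collection = 41+10 = 51
Expected project duration μ = 51 weeks. Critical path: Protocol design → Recruitment → Instrument calibration → Pilot data → Data collection.

Backward pass:
LF_Data collection = 51; LS_Data collection = 51−10 = 41
LF_Pilot data = LS_Data collection = 41; LS_Pilot data = 41−7 = 34
LF_Instrument calibration = LS_Pilot data = 34; LS_Instrument calibration = 34−15 = 19
LF_Recruitment = LS_Instrument calibration = 19; LS_Recruitment = 19−9 = 10
LF_IRB approval = LS_Data collection = 41; LS_IRB approval = 41−3 = 38
LF_Protocol design = LS_Recruitment = 10; LS_Protocol design = 10−10 = 0
Slack_IRB approval = LS_IRB approval − ES_IRB approval = 38 − 0 = 38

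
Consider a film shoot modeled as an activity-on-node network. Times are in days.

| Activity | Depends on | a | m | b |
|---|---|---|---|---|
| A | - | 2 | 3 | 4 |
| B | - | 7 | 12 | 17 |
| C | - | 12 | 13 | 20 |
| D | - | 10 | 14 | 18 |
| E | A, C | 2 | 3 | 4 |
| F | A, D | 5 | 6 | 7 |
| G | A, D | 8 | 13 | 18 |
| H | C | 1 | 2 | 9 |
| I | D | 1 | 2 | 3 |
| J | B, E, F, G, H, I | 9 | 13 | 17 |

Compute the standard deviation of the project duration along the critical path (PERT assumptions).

2.52 days

te_A = (2 + 4·3 + 4)/6 = 18/6 = 3; σ²_A = ((4−2)/6)² = 0.111
te_B = (7 + 4·12 + 17)/6 = 72/6 = 12; σ²_B = ((17−7)/6)² = 2.778
te_C = (12 + 4·13 + 20)/6 = 84/6 = 14; σ²_C = ((20−12)/6)² = 1.778
te_D = (10 + 4·14 + 18)/6 = 84/6 = 14; σ²_D = ((18−10)/6)² = 1.778
te_E = (2 + 4·3 + 4)/6 = 18/6 = 3; σ²_E = ((4−2)/6)² = 0.111
te_F = (5 + 4·6 + 7)/6 = 36/6 = 6; σ²_F = ((7−5)/6)² = 0.111
te_G = (8 + 4·13 + 18)/6 = 78/6 = 13; σ²_G = ((18−8)/6)² = 2.778
te_H = (1 + 4·2 + 9)/6 = 18/6 = 3; σ²_H = ((9−1)/6)² = 1.778
te_I = (1 + 4·2 + 3)/6 = 12/6 = 2; σ²_I = ((3−1)/6)² = 0.111
te_J = (9 + 4·13 + 17)/6 = 78/6 = 13; σ²_J = ((17−9)/6)² = 1.778

Forward pass:
ES_A = 0; EF_A = 3
ES_B = 0; EF_B = 12
ES_C = 0; EF_C = 14
ES_D = 0; EF_D = 14
ES_E = max(EF_A=3, EF_C=14) = 14; EF_E = 14+3 = 17
ES_F = max(EF_A=3, EF_D=14) = 14; EF_F = 14+6 = 20
ES_G = max(EF_A=3, EF_D=14) = 14; EF_G = 14+13 = 27
ES_H = 14; EF_H = 14+3 = 17
ES_I = 14; EF_I = 14+2 = 16
ES_J = max(EF_B=12, EF_E=17, EF_F=20, EF_G=27, EF_H=17, EF_I=16) = 27; EF_J = 27+13 = 40
Expected project duration μ = 40 days. Critical path: D → G → J.

Variance along critical path = 1.778 + 2.778 + 1.778 = 6.333
σ = √6.333 = 2.517 days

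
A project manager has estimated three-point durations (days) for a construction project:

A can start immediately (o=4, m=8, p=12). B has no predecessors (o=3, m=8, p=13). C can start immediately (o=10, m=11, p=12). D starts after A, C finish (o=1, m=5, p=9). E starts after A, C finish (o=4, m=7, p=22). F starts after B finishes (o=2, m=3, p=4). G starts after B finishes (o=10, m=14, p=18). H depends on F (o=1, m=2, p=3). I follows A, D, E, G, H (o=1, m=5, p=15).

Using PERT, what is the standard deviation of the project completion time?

3.16 days

te_A = (4 + 4·8 + 12)/6 = 48/6 = 8; σ²_A = ((12−4)/6)² = 1.778
te_B = (3 + 4·8 + 13)/6 = 48/6 = 8; σ²_B = ((13−3)/6)² = 2.778
te_C = (10 + 4·11 + 12)/6 = 66/6 = 11; σ²_C = ((12−10)/6)² = 0.111
te_D = (1 + 4·5 + 9)/6 = 30/6 = 5; σ²_D = ((9−1)/6)² = 1.778
te_E = (4 + 4·7 + 22)/6 = 54/6 = 9; σ²_E = ((22−4)/6)² = 9.000
te_F = (2 + 4·3 + 4)/6 = 18/6 = 3; σ²_F = ((4−2)/6)² = 0.111
te_G = (10 + 4·14 + 18)/6 = 84/6 = 14; σ²_G = ((18−10)/6)² = 1.778
te_H = (1 + 4·2 + 3)/6 = 12/6 = 2; σ²_H = ((3−1)/6)² = 0.111
te_I = (1 + 4·5 + 15)/6 = 36/6 = 6; σ²_I = ((15−1)/6)² = 5.444

Forward pass:
ES_A = 0; EF_A = 8
ES_B = 0; EF_B = 8
ES_C = 0; EF_C = 11
ES_D = max(EF_A=8, EF_C=11) = 11; EF_D = 11+5 = 16
ES_E = max(EF_A=8, EF_C=11) = 11; EF_E = 11+9 = 20
ES_F = 8; EF_F = 8+3 = 11
ES_G = 8; EF_G = 8+14 = 22
ES_H = 11; EF_H = 11+2 = 13
ES_I = max(EF_A=8, EF_D=16, EF_E=20, EF_G=22, EF_H=13) = 22; EF_I = 22+6 = 28
Expected project duration μ = 28 days. Critical path: B → G → I.

Variance along critical path = 2.778 + 1.778 + 5.444 = 10.000
σ = √10.000 = 3.162 days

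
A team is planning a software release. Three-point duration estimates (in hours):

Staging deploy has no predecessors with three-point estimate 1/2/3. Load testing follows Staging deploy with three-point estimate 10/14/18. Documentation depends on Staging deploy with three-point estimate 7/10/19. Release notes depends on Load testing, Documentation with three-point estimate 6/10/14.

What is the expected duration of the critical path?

26 hours

te_Staging deploy = (1 + 4·2 + 3)/6 = 12/6 = 2
te_Load testing = (10 + 4·14 + 18)/6 = 84/6 = 14
te_Documentation = (7 + 4·10 + 19)/6 = 66/6 = 11
te_Release notes = (6 + 4·10 + 14)/6 = 60/6 = 10

Forward pass:
ES_Staging deploy = 0; EF_Staging deploy = 2
ES_Load testing = 2; EF_Load testing = 2+14 = 16
ES_Documentation = 2; EF_Documentation = 2+11 = 13
ES_Release notes = max(EF_Load testing=16, EF_Documentation=13) = 16; EF_Release notes = 16+10 = 26
Expected project duration μ = 26 hours. Critical path: Staging deploy → Load testing → Release notes.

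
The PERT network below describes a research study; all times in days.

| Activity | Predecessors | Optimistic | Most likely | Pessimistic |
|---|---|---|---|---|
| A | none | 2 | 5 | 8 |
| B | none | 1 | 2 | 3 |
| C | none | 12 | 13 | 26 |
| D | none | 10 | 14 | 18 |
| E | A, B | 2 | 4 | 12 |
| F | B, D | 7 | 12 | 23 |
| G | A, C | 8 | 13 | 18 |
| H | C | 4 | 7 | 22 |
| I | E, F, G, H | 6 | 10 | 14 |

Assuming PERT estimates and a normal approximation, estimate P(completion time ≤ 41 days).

te_A = (2 + 4·5 + 8)/6 = 30/6 = 5; σ²_A = ((8−2)/6)² = 1.000
te_B = (1 + 4·2 + 3)/6 = 12/6 = 2; σ²_B = ((3−1)/6)² = 0.111
te_C = (12 + 4·13 + 26)/6 = 90/6 = 15; σ²_C = ((26−12)/6)² = 5.444
te_D = (10 + 4·14 + 18)/6 = 84/6 = 14; σ²_D = ((18−10)/6)² = 1.778
te_E = (2 + 4·4 + 12)/6 = 30/6 = 5; σ²_E = ((12−2)/6)² = 2.778
te_F = (7 + 4·12 + 23)/6 = 78/6 = 13; σ²_F = ((23−7)/6)² = 7.111
te_G = (8 + 4·13 + 18)/6 = 78/6 = 13; σ²_G = ((18−8)/6)² = 2.778
te_H = (4 + 4·7 + 22)/6 = 54/6 = 9; σ²_H = ((22−4)/6)² = 9.000
te_I = (6 + 4·10 + 14)/6 = 60/6 = 10; σ²_I = ((14−6)/6)² = 1.778

Forward pass:
ES_A = 0; EF_A = 5
ES_B = 0; EF_B = 2
ES_C = 0; EF_C = 15
ES_D = 0; EF_D = 14
ES_E = max(EF_A=5, EF_B=2) = 5; EF_E = 5+5 = 10
ES_F = max(EF_B=2, EF_D=14) = 14; EF_F = 14+13 = 27
ES_G = max(EF_A=5, EF_C=15) = 15; EF_G = 15+13 = 28
ES_H = 15; EF_H = 15+9 = 24
ES_I = max(EF_E=10, EF_F=27, EF_G=28, EF_H=24) = 28; EF_I = 28+10 = 38
Expected project duration μ = 38 days. Critical path: C → G → I.

Variance along critical path = 5.444 + 2.778 + 1.778 = 10.000; σ = √10.000 = 3.162 days.
Z = (41 − 38) / 3.162 = 0.949
P(T ≤ 41) = Φ(0.949) ≈ 0.829

0.829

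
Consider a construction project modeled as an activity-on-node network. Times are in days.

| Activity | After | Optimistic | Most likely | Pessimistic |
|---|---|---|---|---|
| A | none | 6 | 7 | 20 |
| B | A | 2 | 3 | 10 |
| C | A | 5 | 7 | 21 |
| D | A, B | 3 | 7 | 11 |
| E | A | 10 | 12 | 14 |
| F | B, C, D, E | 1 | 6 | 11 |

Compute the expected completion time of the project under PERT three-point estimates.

te_A = (6 + 4·7 + 20)/6 = 54/6 = 9
te_B = (2 + 4·3 + 10)/6 = 24/6 = 4
te_C = (5 + 4·7 + 21)/6 = 54/6 = 9
te_D = (3 + 4·7 + 11)/6 = 42/6 = 7
te_E = (10 + 4·12 + 14)/6 = 72/6 = 12
te_F = (1 + 4·6 + 11)/6 = 36/6 = 6

Forward pass:
ES_A = 0; EF_A = 9
ES_B = 9; EF_B = 9+4 = 13
ES_C = 9; EF_C = 9+9 = 18
ES_D = max(EF_A=9, EF_B=13) = 13; EF_D = 13+7 = 20
ES_E = 9; EF_E = 9+12 = 21
ES_F = max(EF_B=13, EF_C=18, EF_D=20, EF_E=21) = 21; EF_F = 21+6 = 27
Expected project duration μ = 27 days. Critical path: A → E → F.

27 days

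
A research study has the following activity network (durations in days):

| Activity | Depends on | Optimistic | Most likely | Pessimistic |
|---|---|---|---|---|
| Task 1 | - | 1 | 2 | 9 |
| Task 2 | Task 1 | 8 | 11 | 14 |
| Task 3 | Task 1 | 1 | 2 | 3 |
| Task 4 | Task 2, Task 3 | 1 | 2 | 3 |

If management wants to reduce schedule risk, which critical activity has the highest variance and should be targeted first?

te_Task 1 = (1 + 4·2 + 9)/6 = 18/6 = 3; σ²_Task 1 = ((9−1)/6)² = 1.778
te_Task 2 = (8 + 4·11 + 14)/6 = 66/6 = 11; σ²_Task 2 = ((14−8)/6)² = 1.000
te_Task 3 = (1 + 4·2 + 3)/6 = 12/6 = 2; σ²_Task 3 = ((3−1)/6)² = 0.111
te_Task 4 = (1 + 4·2 + 3)/6 = 12/6 = 2; σ²_Task 4 = ((3−1)/6)² = 0.111

Forward pass:
ES_Task 1 = 0; EF_Task 1 = 3
ES_Task 2 = 3; EF_Task 2 = 3+11 = 14
ES_Task 3 = 3; EF_Task 3 = 3+2 = 5
ES_Task 4 = max(EF_Task 2=14, EF_Task 3=5) = 14; EF_Task 4 = 14+2 = 16
Expected project duration μ = 16 days. Critical path: Task 1 → Task 2 → Task 4.

Variances on critical path: σ²_Task 1=1.778, σ²_Task 2=1.000, σ²_Task 4=0.111.
Largest is σ²_Task 1 = 1.778.

Task 1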